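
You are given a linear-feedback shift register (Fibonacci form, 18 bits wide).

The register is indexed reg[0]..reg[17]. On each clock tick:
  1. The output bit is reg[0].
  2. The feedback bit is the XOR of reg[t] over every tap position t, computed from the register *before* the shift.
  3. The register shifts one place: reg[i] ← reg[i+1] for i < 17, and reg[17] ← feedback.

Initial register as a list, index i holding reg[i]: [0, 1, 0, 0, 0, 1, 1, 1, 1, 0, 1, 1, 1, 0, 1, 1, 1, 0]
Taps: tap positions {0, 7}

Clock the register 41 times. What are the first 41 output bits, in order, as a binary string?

01000111101110111010011010011010001110101

k : reg_k → out_k, fb_k
0: 010001111011101110 → 0, fb=1
1: 100011110111011101 → 1, fb=0
2: 000111101110111010 → 0, fb=0
3: 001111011101110100 → 0, fb=1
4: 011110111011101001 → 0, fb=1
5: 111101110111010011 → 1, fb=0
6: 111011101110100110 → 1, fb=1
7: 110111011101001101 → 1, fb=0
8: 101110111010011010 → 1, fb=0
9: 011101110100110100 → 0, fb=1
10: 111011101001101001 → 1, fb=1
11: 110111010011010011 → 1, fb=0
12: 101110100110100110 → 1, fb=1
13: 011101001101001101 → 0, fb=0
14: 111010011010011010 → 1, fb=0
15: 110100110100110100 → 1, fb=0
16: 101001101001101000 → 1, fb=1
17: 010011010011010001 → 0, fb=1
18: 100110100110100011 → 1, fb=1
19: 001101001101000111 → 0, fb=0
20: 011010011010001110 → 0, fb=1
21: 110100110100011101 → 1, fb=0
22: 101001101000111010 → 1, fb=1
23: 010011010001110101 → 0, fb=1
24: 100110100011101011 → 1, fb=1
25: 001101000111010111 → 0, fb=0
26: 011010001110101110 → 0, fb=0
27: 110100011101011100 → 1, fb=0
28: 101000111010111000 → 1, fb=0
29: 010001110101110000 → 0, fb=1
30: 100011101011100001 → 1, fb=1
31: 000111010111000011 → 0, fb=1
32: 001110101110000111 → 0, fb=0
33: 011101011100001110 → 0, fb=1
34: 111010111000011101 → 1, fb=0
35: 110101110000111010 → 1, fb=0
36: 101011100001110100 → 1, fb=1
37: 010111000011101001 → 0, fb=0
38: 101110000111010010 → 1, fb=1
39: 011100001110100101 → 0, fb=0
40: 111000011101001010 → 1, fb=0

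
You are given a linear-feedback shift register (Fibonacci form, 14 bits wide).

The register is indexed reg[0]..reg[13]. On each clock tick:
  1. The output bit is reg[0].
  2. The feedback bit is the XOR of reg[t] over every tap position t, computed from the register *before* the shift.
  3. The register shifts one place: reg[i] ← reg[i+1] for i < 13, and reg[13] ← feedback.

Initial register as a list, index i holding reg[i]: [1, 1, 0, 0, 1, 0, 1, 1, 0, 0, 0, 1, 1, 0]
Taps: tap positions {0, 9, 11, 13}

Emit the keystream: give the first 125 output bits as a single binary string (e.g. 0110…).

k : reg_k → out_k, fb_k
0: 11001011000110 → 1, fb=0
1: 10010110001100 → 1, fb=0
2: 00101100011000 → 0, fb=1
3: 01011000110001 → 0, fb=0
4: 10110001100010 → 1, fb=1
5: 01100011000101 → 0, fb=0
6: 11000110001010 → 1, fb=1
7: 10001100010101 → 1, fb=0
8: 00011000101010 → 0, fb=0
9: 00110001010100 → 0, fb=0
10: 01100010101000 → 0, fb=0
11: 11000101010000 → 1, fb=0
12: 10001010100000 → 1, fb=1
13: 00010101000001 → 0, fb=1
14: 00101010000011 → 0, fb=1
15: 01010100000111 → 0, fb=0
16: 10101000001110 → 1, fb=0
17: 01010000011100 → 0, fb=0
18: 10100000111000 → 1, fb=0
19: 01000001110000 → 0, fb=1
20: 10000011100001 → 1, fb=0
21: 00000111000010 → 0, fb=0
22: 00001110000100 → 0, fb=1
23: 00011100001001 → 0, fb=1
24: 00111000010011 → 0, fb=0
25: 01110000100110 → 0, fb=1
26: 11100001001101 → 1, fb=1
27: 11000010011011 → 1, fb=1
28: 10000100110111 → 1, fb=0
29: 00001001101110 → 0, fb=1
30: 00010011011101 → 0, fb=1
31: 00100110111011 → 0, fb=0
32: 01001101110110 → 0, fb=0
33: 10011011101100 → 1, fb=0
34: 00110111011000 → 0, fb=1
35: 01101110110001 → 0, fb=0
36: 11011101100010 → 1, fb=1
37: 10111011000101 → 1, fb=1
38: 01110110001011 → 0, fb=1
39: 11101100010111 → 1, fb=0
40: 11011000101110 → 1, fb=0
41: 10110001011100 → 1, fb=1
42: 01100010111001 → 0, fb=0
43: 11000101110010 → 1, fb=0
44: 10001011100100 → 1, fb=0
45: 00010111001000 → 0, fb=0
46: 00101110010000 → 0, fb=1
47: 01011100100001 → 0, fb=1
48: 10111001000011 → 1, fb=0
49: 01110010000110 → 0, fb=1
50: 11100100001101 → 1, fb=1
51: 11001000011011 → 1, fb=1
52: 10010000110111 → 1, fb=0
53: 00100001101110 → 0, fb=1
54: 01000011011101 → 0, fb=1
55: 10000110111011 → 1, fb=1
56: 00001101110111 → 0, fb=1
57: 00011011101111 → 0, fb=0
58: 00110111011110 → 0, fb=0
59: 01101110111100 → 0, fb=0
60: 11011101111000 → 1, fb=0
61: 10111011110000 → 1, fb=0
62: 01110111100000 → 0, fb=0
63: 11101111000000 → 1, fb=1
64: 11011110000001 → 1, fb=0
65: 10111100000010 → 1, fb=1
66: 01111000000101 → 0, fb=0
67: 11110000001010 → 1, fb=1
68: 11100000010101 → 1, fb=0
69: 11000000101010 → 1, fb=1
70: 10000001010101 → 1, fb=0
71: 00000010101010 → 0, fb=0
72: 00000101010100 → 0, fb=0
73: 00001010101000 → 0, fb=0
74: 00010101010000 → 0, fb=1
75: 00101010100001 → 0, fb=1
76: 01010101000011 → 0, fb=1
77: 10101010000111 → 1, fb=1
78: 01010100001111 → 0, fb=0
79: 10101000011110 → 1, fb=1
80: 01010000111101 → 0, fb=1
81: 10100001111011 → 1, fb=1
82: 01000011110111 → 0, fb=1
83: 10000111101111 → 1, fb=1
84: 00001111011111 → 0, fb=1
85: 00011110111111 → 0, fb=1
86: 00111101111111 → 0, fb=1
87: 01111011111111 → 0, fb=1
88: 11110111111111 → 1, fb=0
89: 11101111111110 → 1, fb=1
90: 11011111111101 → 1, fb=0
91: 10111111111010 → 1, fb=0
92: 01111111110100 → 0, fb=0
93: 11111111101000 → 1, fb=1
94: 11111111010001 → 1, fb=1
95: 11111110100011 → 1, fb=0
96: 11111101000110 → 1, fb=0
97: 11111010001100 → 1, fb=0
98: 11110100011000 → 1, fb=0
99: 11101000110000 → 1, fb=0
100: 11010001100000 → 1, fb=1
101: 10100011000001 → 1, fb=0
102: 01000110000010 → 0, fb=0
103: 10001100000100 → 1, fb=0
104: 00011000001000 → 0, fb=0
105: 00110000010000 → 0, fb=1
106: 01100000100001 → 0, fb=1
107: 11000001000011 → 1, fb=0
108: 10000010000110 → 1, fb=0
109: 00000100001100 → 0, fb=1
110: 00001000011001 → 0, fb=0
111: 00010000110010 → 0, fb=1
112: 00100001100101 → 0, fb=0
113: 01000011001010 → 0, fb=0
114: 10000110010100 → 1, fb=1
115: 00001100101001 → 0, fb=1
116: 00011001010011 → 0, fb=0
117: 00110010100110 → 0, fb=1
118: 01100101001101 → 0, fb=0
119: 11001010011010 → 1, fb=0
120: 10010100110100 → 1, fb=1
121: 00101001101001 → 0, fb=1
122: 01010011010011 → 0, fb=0
123: 10100110100110 → 1, fb=0
124: 01001101001100 → 0, fb=1

11001011000110001010100000111000010011011101100010111001000011011101111000000101010100001111011111111101000110000010000110010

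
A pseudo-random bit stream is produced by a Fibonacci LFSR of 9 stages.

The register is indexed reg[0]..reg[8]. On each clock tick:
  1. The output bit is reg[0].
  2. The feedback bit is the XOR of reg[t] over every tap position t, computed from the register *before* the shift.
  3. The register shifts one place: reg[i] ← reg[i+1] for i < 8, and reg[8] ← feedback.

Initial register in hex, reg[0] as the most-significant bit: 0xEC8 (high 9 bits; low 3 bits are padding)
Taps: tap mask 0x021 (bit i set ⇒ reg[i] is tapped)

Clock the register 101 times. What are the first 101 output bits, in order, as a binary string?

11101100101111011000011010101001110010000110001000010000000010001000110010001110101011011000111000100

tick  register→output (feedback)
  0  111011001→1 (0)
  1  110110010→1 (1)
  2  101100101→1 (1)
  3  011001011→0 (1)
  4  110010111→1 (1)
  5  100101111→1 (0)
  6  001011110→0 (1)
  7  010111101→0 (1)
  8  101111011→1 (0)
  9  011110110→0 (0)
 10  111101100→1 (0)
 11  111011000→1 (0)
 12  110110000→1 (1)
 13  101100001→1 (1)
 14  011000011→0 (0)
 15  110000110→1 (1)
 16  100001101→1 (0)
 17  000011010→0 (1)
 18  000110101→0 (0)
 19  001101010→0 (1)
 20  011010101→0 (0)
 21  110101010→1 (0)
 22  101010100→1 (1)
 23  010101001→0 (1)
 24  101010011→1 (1)
 25  010100111→0 (0)
 26  101001110→1 (0)
 27  010011100→0 (1)
 28  100111001→1 (0)
 29  001110010→0 (0)
 30  011100100→0 (0)
 31  111001000→1 (0)
 32  110010000→1 (1)
 33  100100001→1 (1)
 34  001000011→0 (0)
 35  010000110→0 (0)
 36  100001100→1 (0)
 37  000011000→0 (1)
 38  000110001→0 (0)
 39  001100010→0 (0)
 40  011000100→0 (0)
 41  110001000→1 (0)
 42  100010000→1 (1)
 43  000100001→0 (0)
 44  001000010→0 (0)
 45  010000100→0 (0)
 46  100001000→1 (0)
 47  000010000→0 (0)
 48  000100000→0 (0)
 49  001000000→0 (0)
 50  010000000→0 (0)
 51  100000000→1 (1)
 52  000000001→0 (0)
 53  000000010→0 (0)
 54  000000100→0 (0)
 55  000001000→0 (1)
 56  000010001→0 (0)
 57  000100010→0 (0)
 58  001000100→0 (0)
 59  010001000→0 (1)
 60  100010001→1 (1)
 61  000100011→0 (0)
 62  001000110→0 (0)
 63  010001100→0 (1)
 64  100011001→1 (0)
 65  000110010→0 (0)
 66  001100100→0 (0)
 67  011001000→0 (1)
 68  110010001→1 (1)
 69  100100011→1 (1)
 70  001000111→0 (0)
 71  010001110→0 (1)
 72  100011101→1 (0)
 73  000111010→0 (1)
 74  001110101→0 (0)
 75  011101010→0 (1)
 76  111010101→1 (1)
 77  110101011→1 (0)
 78  101010110→1 (1)
 79  010101101→0 (1)
 80  101011011→1 (0)
 81  010110110→0 (0)
 82  101101100→1 (0)
 83  011011000→0 (1)
 84  110110001→1 (1)
 85  101100011→1 (1)
 86  011000111→0 (0)
 87  110001110→1 (0)
 88  100011100→1 (0)
 89  000111000→0 (1)
 90  001110001→0 (0)
 91  011100010→0 (0)
 92  111000100→1 (1)
 93  110001001→1 (0)
 94  100010010→1 (1)
 95  000100101→0 (0)
 96  001001010→0 (1)
 97  010010101→0 (0)
 98  100101010→1 (0)
 99  001010100→0 (0)
100  010101000→0 (1)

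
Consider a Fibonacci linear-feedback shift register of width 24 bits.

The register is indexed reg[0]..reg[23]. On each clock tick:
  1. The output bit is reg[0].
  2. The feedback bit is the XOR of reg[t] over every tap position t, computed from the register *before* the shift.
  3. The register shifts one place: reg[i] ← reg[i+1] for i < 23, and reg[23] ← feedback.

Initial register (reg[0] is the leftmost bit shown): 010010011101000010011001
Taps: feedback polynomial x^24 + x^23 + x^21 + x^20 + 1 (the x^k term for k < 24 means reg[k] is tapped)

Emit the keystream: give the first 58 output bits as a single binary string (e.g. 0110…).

k : reg_k → out_k, fb_k
0: 010010011101000010011001 → 0, fb=0
1: 100100111010000100110010 → 1, fb=1
2: 001001110100001001100101 → 0, fb=0
3: 010011101000010011001010 → 0, fb=1
4: 100111010000100110010101 → 1, fb=1
5: 001110100001001100101011 → 0, fb=0
6: 011101000010011001010110 → 0, fb=1
7: 111010000100110010101101 → 1, fb=0
8: 110100001001100101011010 → 1, fb=0
9: 101000010011001010110100 → 1, fb=0
10: 010000100110010101101000 → 0, fb=1
11: 100001001100101011010001 → 1, fb=0
12: 000010011001010110100010 → 0, fb=0
13: 000100110010101101000100 → 0, fb=1
14: 001001100101011010001001 → 0, fb=0
15: 010011001010110100010010 → 0, fb=0
16: 100110010101101000100100 → 1, fb=0
17: 001100101011010001001000 → 0, fb=1
18: 011001010110100010010001 → 0, fb=1
19: 110010101101000100100011 → 1, fb=0
20: 100101011010001001000110 → 1, fb=0
21: 001010110100010010001100 → 0, fb=0
22: 010101101000100100011000 → 0, fb=1
23: 101011010001001000110001 → 1, fb=0
24: 010110100010010001100010 → 0, fb=0
25: 101101000100100011000100 → 1, fb=0
26: 011010001001000110001000 → 0, fb=1
27: 110100010010001100010001 → 1, fb=0
28: 101000100100011000100010 → 1, fb=1
29: 010001001000110001000101 → 0, fb=0
30: 100010010001100010001010 → 1, fb=0
31: 000100100011000100010100 → 0, fb=1
32: 001001000110001000101001 → 0, fb=0
33: 010010001100010001010010 → 0, fb=0
34: 100100011000100010100100 → 1, fb=0
35: 001000110001000101001000 → 0, fb=1
36: 010001100010001010010001 → 0, fb=1
37: 100011000100010100100011 → 1, fb=0
38: 000110001000101001000110 → 0, fb=1
39: 001100010001010010001101 → 0, fb=1
40: 011000100010100100011011 → 0, fb=0
41: 110001000101001000110110 → 1, fb=0
42: 100010001010010001101100 → 1, fb=1
43: 000100010100100011011001 → 0, fb=0
44: 001000101001000110110010 → 0, fb=0
45: 010001010010001101100100 → 0, fb=1
46: 100010100100011011001001 → 1, fb=1
47: 000101001000110110010011 → 0, fb=1
48: 001010010001101100100111 → 0, fb=0
49: 010100100011011001001110 → 0, fb=0
50: 101001000110110010011100 → 1, fb=1
51: 010010001101100100111001 → 0, fb=0
52: 100100011011001001110010 → 1, fb=1
53: 001000110110010011100101 → 0, fb=0
54: 010001101100100111001010 → 0, fb=1
55: 100011011001001110010101 → 1, fb=1
56: 000110110010011100101011 → 0, fb=0
57: 001101100100111001010110 → 0, fb=1

0100100111010000100110010101101000100100011000100010100100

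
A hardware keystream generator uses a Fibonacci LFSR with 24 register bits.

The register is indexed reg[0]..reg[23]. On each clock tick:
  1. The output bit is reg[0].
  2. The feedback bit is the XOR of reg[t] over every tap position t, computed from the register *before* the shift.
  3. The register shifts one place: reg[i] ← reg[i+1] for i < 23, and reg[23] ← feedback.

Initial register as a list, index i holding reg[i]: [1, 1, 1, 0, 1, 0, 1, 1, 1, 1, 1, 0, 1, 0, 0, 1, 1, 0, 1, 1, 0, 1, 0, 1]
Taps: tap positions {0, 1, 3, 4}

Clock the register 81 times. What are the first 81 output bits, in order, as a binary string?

k : reg_k → out_k, fb_k
0: 111010111110100110110101 → 1, fb=1
1: 110101111101001101101011 → 1, fb=1
2: 101011111010011011010111 → 1, fb=0
3: 010111110100110110101110 → 0, fb=1
4: 101111101001101101011101 → 1, fb=1
5: 011111010011011010111011 → 0, fb=1
6: 111110100110110101110111 → 1, fb=0
7: 111101001101101011101110 → 1, fb=1
8: 111010011011010111011101 → 1, fb=1
9: 110100110110101110111011 → 1, fb=1
10: 101001101101011101110111 → 1, fb=1
11: 010011011010111011101111 → 0, fb=0
12: 100110110101110111011110 → 1, fb=1
13: 001101101011101110111101 → 0, fb=1
14: 011011010111011101111011 → 0, fb=0
15: 110110101110111011110110 → 1, fb=0
16: 101101011101110111101100 → 1, fb=0
17: 011010111011101111011000 → 0, fb=0
18: 110101110111011110110000 → 1, fb=1
19: 101011101110111101100001 → 1, fb=0
20: 010111011101111011000010 → 0, fb=1
21: 101110111011110110000101 → 1, fb=1
22: 011101110111101100001011 → 0, fb=0
23: 111011101111011000010110 → 1, fb=1
24: 110111011110110000101101 → 1, fb=0
25: 101110111101100001011010 → 1, fb=1
26: 011101111011000010110101 → 0, fb=0
27: 111011110110000101101010 → 1, fb=1
28: 110111101100001011010101 → 1, fb=0
29: 101111011000010110101010 → 1, fb=1
30: 011110110000101101010101 → 0, fb=1
31: 111101100001011010101011 → 1, fb=1
32: 111011000010110101010111 → 1, fb=1
33: 110110000101101010101111 → 1, fb=0
34: 101100001011010101011110 → 1, fb=0
35: 011000010110101010111100 → 0, fb=1
36: 110000101101010101111001 → 1, fb=0
37: 100001011010101011110010 → 1, fb=1
38: 000010110101010111100101 → 0, fb=1
39: 000101101010101111001011 → 0, fb=1
40: 001011010101011110010111 → 0, fb=1
41: 010110101010111100101111 → 0, fb=1
42: 101101010101111001011111 → 1, fb=0
43: 011010101011110010111110 → 0, fb=0
44: 110101010111100101111100 → 1, fb=1
45: 101010101111001011111001 → 1, fb=0
46: 010101011110010111110010 → 0, fb=0
47: 101010111100101111100100 → 1, fb=0
48: 010101111001011111001000 → 0, fb=0
49: 101011110010111110010000 → 1, fb=0
50: 010111100101111100100000 → 0, fb=1
51: 101111001011111001000001 → 1, fb=1
52: 011110010111110010000011 → 0, fb=1
53: 111100101111100100000111 → 1, fb=1
54: 111001011111001000001111 → 1, fb=0
55: 110010111110010000011110 → 1, fb=1
56: 100101111100100000111101 → 1, fb=0
57: 001011111001000001111010 → 0, fb=1
58: 010111110010000011110101 → 0, fb=1
59: 101111100100000111101011 → 1, fb=1
60: 011111001000001111010111 → 0, fb=1
61: 111110010000011110101111 → 1, fb=0
62: 111100100000111101011110 → 1, fb=1
63: 111001000001111010111101 → 1, fb=0
64: 110010000011110101111010 → 1, fb=1
65: 100100000111101011110101 → 1, fb=0
66: 001000001111010111101010 → 0, fb=0
67: 010000011110101111010100 → 0, fb=1
68: 100000111101011110101001 → 1, fb=1
69: 000001111010111101010011 → 0, fb=0
70: 000011110101111010100110 → 0, fb=1
71: 000111101011110101001101 → 0, fb=0
72: 001111010111101010011010 → 0, fb=0
73: 011110101111010100110100 → 0, fb=1
74: 111101011110101001101001 → 1, fb=1
75: 111010111101010011010011 → 1, fb=1
76: 110101111010100110100111 → 1, fb=1
77: 101011110101001101001111 → 1, fb=0
78: 010111101010011010011110 → 0, fb=1
79: 101111010100110100111101 → 1, fb=1
80: 011110101001101001111011 → 0, fb=1

111010111110100110110101110111011110110000101101010101111001011111001000001111010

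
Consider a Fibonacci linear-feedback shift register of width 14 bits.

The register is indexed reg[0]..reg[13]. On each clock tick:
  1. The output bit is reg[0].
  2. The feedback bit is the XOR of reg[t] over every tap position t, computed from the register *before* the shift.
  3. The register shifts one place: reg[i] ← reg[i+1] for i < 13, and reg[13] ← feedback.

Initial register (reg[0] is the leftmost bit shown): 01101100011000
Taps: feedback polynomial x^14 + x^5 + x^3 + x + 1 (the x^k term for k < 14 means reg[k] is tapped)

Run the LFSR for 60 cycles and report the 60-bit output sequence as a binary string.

k : reg_k → out_k, fb_k
0: 01101100011000 → 0, fb=0
1: 11011000110000 → 1, fb=1
2: 10110001100001 → 1, fb=0
3: 01100011000010 → 0, fb=1
4: 11000110000101 → 1, fb=1
5: 10001100001011 → 1, fb=0
6: 00011000010110 → 0, fb=1
7: 00110000101101 → 0, fb=1
8: 01100001011011 → 0, fb=1
9: 11000010110111 → 1, fb=0
10: 10000101101110 → 1, fb=0
11: 00001011011100 → 0, fb=0
12: 00010110111000 → 0, fb=0
13: 00101101110000 → 0, fb=1
14: 01011011100001 → 0, fb=0
15: 10110111000010 → 1, fb=1
16: 01101110000101 → 0, fb=0
17: 11011100001010 → 1, fb=0
18: 10111000010100 → 1, fb=0
19: 01110000101000 → 0, fb=0
20: 11100001010000 → 1, fb=0
21: 11000010100000 → 1, fb=0
22: 10000101000000 → 1, fb=0
23: 00001010000000 → 0, fb=0
24: 00010100000000 → 0, fb=0
25: 00101000000000 → 0, fb=0
26: 01010000000000 → 0, fb=0
27: 10100000000000 → 1, fb=1
28: 01000000000001 → 0, fb=1
29: 10000000000011 → 1, fb=1
30: 00000000000111 → 0, fb=0
31: 00000000001110 → 0, fb=0
32: 00000000011100 → 0, fb=0
33: 00000000111000 → 0, fb=0
34: 00000001110000 → 0, fb=0
35: 00000011100000 → 0, fb=0
36: 00000111000000 → 0, fb=1
37: 00001110000001 → 0, fb=1
38: 00011100000011 → 0, fb=0
39: 00111000000110 → 0, fb=1
40: 01110000001101 → 0, fb=0
41: 11100000011010 → 1, fb=0
42: 11000000110100 → 1, fb=0
43: 10000001101000 → 1, fb=1
44: 00000011010001 → 0, fb=0
45: 00000110100010 → 0, fb=1
46: 00001101000101 → 0, fb=1
47: 00011010001011 → 0, fb=1
48: 00110100010111 → 0, fb=0
49: 01101000101110 → 0, fb=1
50: 11010001011101 → 1, fb=1
51: 10100010111011 → 1, fb=1
52: 01000101110111 → 0, fb=0
53: 10001011101110 → 1, fb=1
54: 00010111011101 → 0, fb=0
55: 00101110111010 → 0, fb=1
56: 01011101110101 → 0, fb=1
57: 10111011101011 → 1, fb=0
58: 01110111010110 → 0, fb=1
59: 11101110101101 → 1, fb=1

011011000110000101101110000101000000000001110000001101000101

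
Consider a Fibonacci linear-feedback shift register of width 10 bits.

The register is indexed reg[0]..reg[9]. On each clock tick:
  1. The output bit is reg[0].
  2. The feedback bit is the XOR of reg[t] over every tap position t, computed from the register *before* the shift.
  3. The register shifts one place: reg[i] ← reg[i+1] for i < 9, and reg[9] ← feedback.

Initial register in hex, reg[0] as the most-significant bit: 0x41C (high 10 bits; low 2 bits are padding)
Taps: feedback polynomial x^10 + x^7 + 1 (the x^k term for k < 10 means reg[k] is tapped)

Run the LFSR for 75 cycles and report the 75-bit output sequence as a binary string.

step | reg (before) | out | fb
   0 | 0100000111 | 0 | 1
   1 | 1000001111 | 1 | 0
   2 | 0000011110 | 0 | 1
   3 | 0000111101 | 0 | 1
   4 | 0001111011 | 0 | 0
   5 | 0011110110 | 0 | 1
   6 | 0111101101 | 0 | 1
   7 | 1111011011 | 1 | 1
   8 | 1110110111 | 1 | 0
   9 | 1101101110 | 1 | 0
  10 | 1011011100 | 1 | 0
  11 | 0110111000 | 0 | 0
  12 | 1101110000 | 1 | 1
  13 | 1011100001 | 1 | 1
  14 | 0111000011 | 0 | 0
  15 | 1110000110 | 1 | 0
  16 | 1100001100 | 1 | 0
  17 | 1000011000 | 1 | 1
  18 | 0000110001 | 0 | 0
  19 | 0001100010 | 0 | 0
  20 | 0011000100 | 0 | 1
  21 | 0110001001 | 0 | 0
  22 | 1100010010 | 1 | 1
  23 | 1000100101 | 1 | 0
  24 | 0001001010 | 0 | 0
  25 | 0010010100 | 0 | 1
  26 | 0100101001 | 0 | 0
  27 | 1001010010 | 1 | 1
  28 | 0010100101 | 0 | 1
  29 | 0101001011 | 0 | 0
  30 | 1010010110 | 1 | 0
  31 | 0100101100 | 0 | 1
  32 | 1001011001 | 1 | 1
  33 | 0010110011 | 0 | 0
  34 | 0101100110 | 0 | 1
  35 | 1011001101 | 1 | 0
  36 | 0110011010 | 0 | 0
  37 | 1100110100 | 1 | 0
  38 | 1001101000 | 1 | 1
  39 | 0011010001 | 0 | 0
  40 | 0110100010 | 0 | 0
  41 | 1101000100 | 1 | 0
  42 | 1010001000 | 1 | 1
  43 | 0100010001 | 0 | 0
  44 | 1000100010 | 1 | 1
  45 | 0001000101 | 0 | 1
  46 | 0010001011 | 0 | 0
  47 | 0100010110 | 0 | 1
  48 | 1000101101 | 1 | 0
  49 | 0001011010 | 0 | 0
  50 | 0010110100 | 0 | 1
  51 | 0101101001 | 0 | 0
  52 | 1011010010 | 1 | 1
  53 | 0110100101 | 0 | 1
  54 | 1101001011 | 1 | 1
  55 | 1010010111 | 1 | 0
  56 | 0100101110 | 0 | 1
  57 | 1001011101 | 1 | 0
  58 | 0010111010 | 0 | 0
  59 | 0101110100 | 0 | 1
  60 | 1011101001 | 1 | 1
  61 | 0111010011 | 0 | 0
  62 | 1110100110 | 1 | 0
  63 | 1101001100 | 1 | 0
  64 | 1010011000 | 1 | 1
  65 | 0100110001 | 0 | 0
  66 | 1001100010 | 1 | 1
  67 | 0011000101 | 0 | 1
  68 | 0110001011 | 0 | 0
  69 | 1100010110 | 1 | 0
  70 | 1000101100 | 1 | 0
  71 | 0001011000 | 0 | 0
  72 | 0010110000 | 0 | 0
  73 | 0101100000 | 0 | 0
  74 | 1011000000 | 1 | 1

010000011110110111000011000100101001011001101000100010110100101110100110001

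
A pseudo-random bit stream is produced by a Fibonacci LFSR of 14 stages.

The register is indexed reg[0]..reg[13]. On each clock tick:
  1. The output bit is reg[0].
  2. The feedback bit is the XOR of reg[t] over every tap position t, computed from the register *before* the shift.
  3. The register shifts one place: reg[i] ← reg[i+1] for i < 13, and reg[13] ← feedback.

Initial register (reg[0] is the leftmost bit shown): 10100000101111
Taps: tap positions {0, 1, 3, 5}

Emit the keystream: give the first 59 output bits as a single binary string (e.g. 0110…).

step | reg (before) | out | fb
   0 | 10100000101111 | 1 | 1
   1 | 01000001011111 | 0 | 1
   2 | 10000010111111 | 1 | 1
   3 | 00000101111111 | 0 | 1
   4 | 00001011111111 | 0 | 0
   5 | 00010111111110 | 0 | 0
   6 | 00101111111100 | 0 | 1
   7 | 01011111111001 | 0 | 1
   8 | 10111111110011 | 1 | 1
   9 | 01111111100111 | 0 | 1
  10 | 11111111001111 | 1 | 0
  11 | 11111110011110 | 1 | 0
  12 | 11111100111100 | 1 | 0
  13 | 11111001111000 | 1 | 1
  14 | 11110011110001 | 1 | 1
  15 | 11100111100011 | 1 | 1
  16 | 11001111000111 | 1 | 1
  17 | 10011110001111 | 1 | 1
  18 | 00111100011111 | 0 | 0
  19 | 01111000111110 | 0 | 0
  20 | 11110001111100 | 1 | 1
  21 | 11100011111001 | 1 | 0
  22 | 11000111110010 | 1 | 1
  23 | 10001111100101 | 1 | 0
  24 | 00011111001010 | 0 | 0
  25 | 00111110010100 | 0 | 0
  26 | 01111100101000 | 0 | 1
  27 | 11111001010001 | 1 | 1
  28 | 11110010100011 | 1 | 1
  29 | 11100101000111 | 1 | 1
  30 | 11001010001111 | 1 | 0
  31 | 10010100011110 | 1 | 1
  32 | 00101000111101 | 0 | 0
  33 | 01010001111010 | 0 | 0
  34 | 10100011110100 | 1 | 1
  35 | 01000111101001 | 0 | 0
  36 | 10001111010010 | 1 | 0
  37 | 00011110100100 | 0 | 0
  38 | 00111101001000 | 0 | 0
  39 | 01111010010000 | 0 | 0
  40 | 11110100100000 | 1 | 0
  41 | 11101001000000 | 1 | 0
  42 | 11010010000000 | 1 | 1
  43 | 10100100000001 | 1 | 0
  44 | 01001000000010 | 0 | 1
  45 | 10010000000101 | 1 | 0
  46 | 00100000001010 | 0 | 0
  47 | 01000000010100 | 0 | 1
  48 | 10000000101001 | 1 | 1
  49 | 00000001010011 | 0 | 0
  50 | 00000010100110 | 0 | 0
  51 | 00000101001100 | 0 | 1
  52 | 00001010011001 | 0 | 0
  53 | 00010100110010 | 0 | 0
  54 | 00101001100100 | 0 | 0
  55 | 01010011001000 | 0 | 0
  56 | 10100110010000 | 1 | 0
  57 | 01001100100000 | 0 | 0
  58 | 10011001000000 | 1 | 0

10100000101111111100111100011111001010001111010010000000101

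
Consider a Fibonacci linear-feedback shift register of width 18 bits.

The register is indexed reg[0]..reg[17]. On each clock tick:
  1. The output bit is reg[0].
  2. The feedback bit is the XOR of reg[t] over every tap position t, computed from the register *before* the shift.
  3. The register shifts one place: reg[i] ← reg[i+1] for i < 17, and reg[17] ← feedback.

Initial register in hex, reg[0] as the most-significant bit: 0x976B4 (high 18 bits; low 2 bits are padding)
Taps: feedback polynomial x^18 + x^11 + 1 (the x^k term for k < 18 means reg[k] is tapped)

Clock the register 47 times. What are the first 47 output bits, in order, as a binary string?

step | reg (before) | out | fb
   0 | 100101110110101101 | 1 | 1
   1 | 001011101101011011 | 0 | 1
   2 | 010111011010110111 | 0 | 0
   3 | 101110110101101110 | 1 | 0
   4 | 011101101011011100 | 0 | 1
   5 | 111011010110111001 | 1 | 1
   6 | 110110101101110011 | 1 | 0
   7 | 101101011011100110 | 1 | 0
   8 | 011010110111001100 | 0 | 1
   9 | 110101101110011001 | 1 | 1
  10 | 101011011100110011 | 1 | 1
  11 | 010110111001100111 | 0 | 1
  12 | 101101110011001111 | 1 | 0
  13 | 011011100110011110 | 0 | 0
  14 | 110111001100111100 | 1 | 1
  15 | 101110011001111001 | 1 | 0
  16 | 011100110011110010 | 0 | 1
  17 | 111001100111100101 | 1 | 0
  18 | 110011001111001010 | 1 | 0
  19 | 100110011110010100 | 1 | 1
  20 | 001100111100101001 | 0 | 0
  21 | 011001111001010010 | 0 | 1
  22 | 110011110010100101 | 1 | 1
  23 | 100111100101001011 | 1 | 0
  24 | 001111001010010110 | 0 | 0
  25 | 011110010100101100 | 0 | 0
  26 | 111100101001011000 | 1 | 0
  27 | 111001010010110000 | 1 | 1
  28 | 110010100101100001 | 1 | 0
  29 | 100101001011000010 | 1 | 0
  30 | 001010010110000100 | 0 | 0
  31 | 010100101100001000 | 0 | 0
  32 | 101001011000010000 | 1 | 1
  33 | 010010110000100001 | 0 | 0
  34 | 100101100001000010 | 1 | 0
  35 | 001011000010000100 | 0 | 0
  36 | 010110000100001000 | 0 | 0
  37 | 101100001000010000 | 1 | 1
  38 | 011000010000100001 | 0 | 0
  39 | 110000100001000010 | 1 | 0
  40 | 100001000010000100 | 1 | 1
  41 | 000010000100001001 | 0 | 0
  42 | 000100001000010010 | 0 | 0
  43 | 001000010000100100 | 0 | 0
  44 | 010000100001001000 | 0 | 1
  45 | 100001000010010001 | 1 | 1
  46 | 000010000100100011 | 0 | 0

10010111011010110111001100111100101001011000010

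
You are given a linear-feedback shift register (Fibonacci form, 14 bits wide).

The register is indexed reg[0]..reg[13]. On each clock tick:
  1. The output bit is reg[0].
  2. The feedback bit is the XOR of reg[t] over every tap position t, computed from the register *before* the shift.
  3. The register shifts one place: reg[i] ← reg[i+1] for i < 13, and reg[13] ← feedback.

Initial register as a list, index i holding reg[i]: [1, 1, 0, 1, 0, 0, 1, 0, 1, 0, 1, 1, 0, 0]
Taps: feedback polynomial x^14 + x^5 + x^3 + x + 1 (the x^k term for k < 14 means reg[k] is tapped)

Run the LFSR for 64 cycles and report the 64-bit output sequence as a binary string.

tick  register→output (feedback)
  0  11010010101100→1 (1)
  1  10100101011001→1 (0)
  2  01001010110010→0 (1)
  3  10010101100101→1 (1)
  4  00101011001011→0 (0)
  5  01010110010110→0 (1)
  6  10101100101101→1 (0)
  7  01011001011010→0 (0)
  8  10110010110100→1 (0)
  9  01100101101000→0 (0)
 10  11001011010000→1 (0)
 11  10010110100000→1 (1)
 12  00101101000001→0 (1)
 13  01011010000011→0 (0)
 14  10110100000110→1 (1)
 15  01101000001101→0 (1)
 16  11010000011011→1 (1)
 17  10100000110111→1 (1)
 18  01000001101111→0 (1)
 19  10000011011111→1 (1)
 20  00000110111111→0 (1)
 21  00001101111111→0 (1)
 22  00011011111111→0 (1)
 23  00110111111111→0 (0)
 24  01101111111110→0 (0)
 25  11011111111100→1 (0)
 26  10111111111000→1 (1)
 27  01111111110001→0 (1)
 28  11111111100011→1 (0)
 29  11111111000110→1 (0)
 30  11111110001100→1 (0)
 31  11111100011000→1 (0)
 32  11111000110000→1 (1)
 33  11110001100001→1 (1)
 34  11100011000011→1 (0)
 35  11000110000110→1 (1)
 36  10001100001101→1 (0)
 37  00011000011010→0 (1)
 38  00110000110101→0 (1)
 39  01100001101011→0 (1)
 40  11000011010111→1 (0)
 41  10000110101110→1 (0)
 42  00001101011100→0 (1)
 43  00011010111001→0 (1)
 44  00110101110011→0 (0)
 45  01101011100110→0 (1)
 46  11010111001101→1 (0)
 47  10101110011010→1 (0)
 48  01011100110100→0 (1)
 49  10111001101001→1 (0)
 50  01110011010010→0 (0)
 51  11100110100100→1 (1)
 52  11001101001001→1 (1)
 53  10011010010011→1 (0)
 54  00110100100110→0 (0)
 55  01101001001100→0 (1)
 56  11010010011001→1 (1)
 57  10100100110011→1 (0)
 58  01001001100110→0 (1)
 59  10010011001101→1 (0)
 60  00100110011010→0 (1)
 61  01001100110101→0 (0)
 62  10011001101010→1 (0)
 63  00110011010100→0 (1)

1101001010110010110100000110111111111000110000110101110011010010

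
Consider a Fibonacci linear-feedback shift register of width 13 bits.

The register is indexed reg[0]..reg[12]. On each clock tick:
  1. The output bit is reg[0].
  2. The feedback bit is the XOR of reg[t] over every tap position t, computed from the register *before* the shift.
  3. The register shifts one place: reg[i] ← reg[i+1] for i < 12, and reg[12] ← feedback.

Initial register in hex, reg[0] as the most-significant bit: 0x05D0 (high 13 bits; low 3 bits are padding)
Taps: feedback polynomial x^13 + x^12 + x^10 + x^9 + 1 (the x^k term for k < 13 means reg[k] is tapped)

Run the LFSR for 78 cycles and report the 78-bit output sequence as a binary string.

step | reg (before) | out | fb
   0 | 0000010111010 | 0 | 1
   1 | 0000101110101 | 0 | 0
   2 | 0001011101010 | 0 | 1
   3 | 0010111010101 | 0 | 0
   4 | 0101110101010 | 0 | 1
   5 | 1011101010101 | 1 | 1
   6 | 0111010101011 | 0 | 0
   7 | 1110101010110 | 1 | 0
   8 | 1101010101100 | 1 | 1
   9 | 1010101011001 | 1 | 1
  10 | 0101010110011 | 0 | 1
  11 | 1010101100111 | 1 | 1
  12 | 0101011001111 | 0 | 1
  13 | 1010110011111 | 1 | 0
  14 | 0101100111110 | 0 | 0
  15 | 1011001111100 | 1 | 1
  16 | 0110011111001 | 0 | 0
  17 | 1100111110010 | 1 | 1
  18 | 1001111100101 | 1 | 1
  19 | 0011111001011 | 0 | 0
  20 | 0111110010110 | 0 | 1
  21 | 1111100101101 | 1 | 0
  22 | 1111001011010 | 1 | 0
  23 | 1110010110100 | 1 | 0
  24 | 1100101101000 | 1 | 0
  25 | 1001011010000 | 1 | 1
  26 | 0010110100001 | 0 | 1
  27 | 0101101000011 | 0 | 1
  28 | 1011010000111 | 1 | 1
  29 | 0110100001111 | 0 | 1
  30 | 1101000011111 | 1 | 0
  31 | 1010000111110 | 1 | 1
  32 | 0100001111101 | 0 | 1
  33 | 1000011111011 | 1 | 1
  34 | 0000111110111 | 0 | 0
  35 | 0001111101110 | 0 | 0
  36 | 0011111011100 | 0 | 0
  37 | 0111110111000 | 0 | 1
  38 | 1111101110001 | 1 | 0
  39 | 1111011100010 | 1 | 1
  40 | 1110111000101 | 1 | 1
  41 | 1101110001011 | 1 | 1
  42 | 1011100010111 | 1 | 1
  43 | 0111000101111 | 0 | 1
  44 | 1110001011111 | 1 | 0
  45 | 1100010111110 | 1 | 1
  46 | 1000101111101 | 1 | 0
  47 | 0001011111010 | 0 | 1
  48 | 0010111110101 | 0 | 0
  49 | 0101111101010 | 0 | 1
  50 | 1011111010101 | 1 | 1
  51 | 0111110101011 | 0 | 0
  52 | 1111101010110 | 1 | 0
  53 | 1111010101100 | 1 | 1
  54 | 1110101011001 | 1 | 1
  55 | 1101010110011 | 1 | 0
  56 | 1010101100110 | 1 | 0
  57 | 0101011001100 | 0 | 0
  58 | 1010110011000 | 1 | 0
  59 | 0101100110000 | 0 | 0
  60 | 1011001100000 | 1 | 1
  61 | 0110011000001 | 0 | 1
  62 | 1100110000011 | 1 | 0
  63 | 1001100000110 | 1 | 0
  64 | 0011000001100 | 0 | 0
  65 | 0110000011000 | 0 | 1
  66 | 1100000110001 | 1 | 0
  67 | 1000001100010 | 1 | 1
  68 | 0000011000101 | 0 | 0
  69 | 0000110001010 | 0 | 1
  70 | 0001100010101 | 0 | 0
  71 | 0011000101010 | 0 | 1
  72 | 0110001010101 | 0 | 0
  73 | 1100010101010 | 1 | 0
  74 | 1000101010100 | 1 | 0
  75 | 0001010101000 | 0 | 1
  76 | 0010101010001 | 0 | 1
  77 | 0101010100011 | 0 | 1

000001011101010101100111110010110100001111101110001011111010101100110000011000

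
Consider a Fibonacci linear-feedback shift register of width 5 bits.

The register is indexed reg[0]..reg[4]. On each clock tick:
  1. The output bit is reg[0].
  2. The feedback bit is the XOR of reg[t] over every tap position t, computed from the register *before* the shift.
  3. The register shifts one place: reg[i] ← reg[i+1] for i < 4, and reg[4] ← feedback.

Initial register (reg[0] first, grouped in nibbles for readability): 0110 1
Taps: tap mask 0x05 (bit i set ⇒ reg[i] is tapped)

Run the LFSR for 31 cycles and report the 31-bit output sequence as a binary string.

0110111010100001001011001111100

k : reg_k → out_k, fb_k
0: 01101 → 0, fb=1
1: 11011 → 1, fb=1
2: 10111 → 1, fb=0
3: 01110 → 0, fb=1
4: 11101 → 1, fb=0
5: 11010 → 1, fb=1
6: 10101 → 1, fb=0
7: 01010 → 0, fb=0
8: 10100 → 1, fb=0
9: 01000 → 0, fb=0
10: 10000 → 1, fb=1
11: 00001 → 0, fb=0
12: 00010 → 0, fb=0
13: 00100 → 0, fb=1
14: 01001 → 0, fb=0
15: 10010 → 1, fb=1
16: 00101 → 0, fb=1
17: 01011 → 0, fb=0
18: 10110 → 1, fb=0
19: 01100 → 0, fb=1
20: 11001 → 1, fb=1
21: 10011 → 1, fb=1
22: 00111 → 0, fb=1
23: 01111 → 0, fb=1
24: 11111 → 1, fb=0
25: 11110 → 1, fb=0
26: 11100 → 1, fb=0
27: 11000 → 1, fb=1
28: 10001 → 1, fb=1
29: 00011 → 0, fb=0
30: 00110 → 0, fb=1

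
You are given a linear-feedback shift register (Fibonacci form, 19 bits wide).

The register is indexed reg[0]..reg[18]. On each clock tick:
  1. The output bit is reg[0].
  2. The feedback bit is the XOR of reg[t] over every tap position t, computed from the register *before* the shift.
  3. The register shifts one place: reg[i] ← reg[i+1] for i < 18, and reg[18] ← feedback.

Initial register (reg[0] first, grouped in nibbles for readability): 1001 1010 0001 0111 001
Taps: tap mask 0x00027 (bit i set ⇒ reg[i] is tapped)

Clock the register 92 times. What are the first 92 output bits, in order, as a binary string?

k : reg_k → out_k, fb_k
0: 1001101000010111001 → 1, fb=1
1: 0011010000101110011 → 0, fb=0
2: 0110100001011100110 → 0, fb=0
3: 1101000010111001100 → 1, fb=0
4: 1010000101110011000 → 1, fb=0
5: 0100001011100110000 → 0, fb=1
6: 1000010111001100001 → 1, fb=0
7: 0000101110011000010 → 0, fb=0
8: 0001011100110000100 → 0, fb=1
9: 0010111001100001001 → 0, fb=0
10: 0101110011000010010 → 0, fb=0
11: 1011100110000100100 → 1, fb=0
12: 0111001100001001000 → 0, fb=0
13: 1110011000010010000 → 1, fb=0
14: 1100110000100100000 → 1, fb=1
15: 1001100001001000001 → 1, fb=1
16: 0011000010010000011 → 0, fb=1
17: 0110000100100000111 → 0, fb=0
18: 1100001001000001110 → 1, fb=0
19: 1000010010000011100 → 1, fb=0
20: 0000100100000111000 → 0, fb=0
21: 0001001000001110000 → 0, fb=0
22: 0010010000011100000 → 0, fb=0
23: 0100100000111000000 → 0, fb=1
24: 1001000001110000001 → 1, fb=1
25: 0010000011100000011 → 0, fb=1
26: 0100000111000000111 → 0, fb=1
27: 1000001110000001111 → 1, fb=1
28: 0000011100000011111 → 0, fb=1
29: 0000111000000111111 → 0, fb=1
30: 0001110000001111111 → 0, fb=1
31: 0011100000011111111 → 0, fb=1
32: 0111000000111111111 → 0, fb=0
33: 1110000001111111110 → 1, fb=1
34: 1100000011111111101 → 1, fb=0
35: 1000000111111111010 → 1, fb=1
36: 0000001111111110101 → 0, fb=0
37: 0000011111111101010 → 0, fb=1
38: 0000111111111010101 → 0, fb=1
39: 0001111111110101011 → 0, fb=1
40: 0011111111101010111 → 0, fb=0
41: 0111111111010101110 → 0, fb=1
42: 1111111110101011101 → 1, fb=0
43: 1111111101010111010 → 1, fb=0
44: 1111111010101110100 → 1, fb=0
45: 1111110101011101000 → 1, fb=0
46: 1111101010111010000 → 1, fb=1
47: 1111010101110100001 → 1, fb=0
48: 1110101011101000010 → 1, fb=1
49: 1101010111010000101 → 1, fb=1
50: 1010101110100001011 → 1, fb=0
51: 0101011101000010110 → 0, fb=0
52: 1010111010000101100 → 1, fb=1
53: 0101110100001011001 → 0, fb=0
54: 1011101000010110010 → 1, fb=0
55: 0111010000101100100 → 0, fb=1
56: 1110100001011001001 → 1, fb=1
57: 1101000010110010011 → 1, fb=0
58: 1010000101100100110 → 1, fb=0
59: 0100001011001001100 → 0, fb=1
60: 1000010110010011001 → 1, fb=0
61: 0000101100100110010 → 0, fb=0
62: 0001011001001100100 → 0, fb=1
63: 0010110010011001001 → 0, fb=0
64: 0101100100110010010 → 0, fb=1
65: 1011001001100100101 → 1, fb=0
66: 0110010011001001010 → 0, fb=1
67: 1100100110010010101 → 1, fb=0
68: 1001001100100101010 → 1, fb=1
69: 0010011001001010101 → 0, fb=0
70: 0100110010010101010 → 0, fb=0
71: 1001100100101010100 → 1, fb=1
72: 0011001001010101001 → 0, fb=1
73: 0110010010101010011 → 0, fb=1
74: 1100100101010100111 → 1, fb=0
75: 1001001010101001110 → 1, fb=1
76: 0010010101010011101 → 0, fb=0
77: 0100101010100111010 → 0, fb=1
78: 1001010101001110101 → 1, fb=0
79: 0010101010011101010 → 0, fb=1
80: 0101010100111010101 → 0, fb=0
81: 1010101001110101010 → 1, fb=0
82: 0101010011101010100 → 0, fb=0
83: 1010100111010101000 → 1, fb=0
84: 0101001110101010000 → 0, fb=1
85: 1010011101010100001 → 1, fb=1
86: 0100111010101000011 → 0, fb=0
87: 1001110101010000110 → 1, fb=0
88: 0011101010100001100 → 0, fb=1
89: 0111010101000011001 → 0, fb=1
90: 1110101010000110011 → 1, fb=1
91: 1101010100001100111 → 1, fb=1

10011010000101110011000010010000011100000011111111101010111010000101100100110010010101010011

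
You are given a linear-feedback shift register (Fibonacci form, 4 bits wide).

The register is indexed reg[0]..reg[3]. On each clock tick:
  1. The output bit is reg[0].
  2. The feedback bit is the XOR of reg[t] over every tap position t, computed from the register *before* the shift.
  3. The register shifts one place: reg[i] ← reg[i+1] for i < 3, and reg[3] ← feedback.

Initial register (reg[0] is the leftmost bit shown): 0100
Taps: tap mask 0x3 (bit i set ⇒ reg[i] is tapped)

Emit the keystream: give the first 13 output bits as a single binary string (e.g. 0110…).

tick  register→output (feedback)
  0  0100→0 (1)
  1  1001→1 (1)
  2  0011→0 (0)
  3  0110→0 (1)
  4  1101→1 (0)
  5  1010→1 (1)
  6  0101→0 (1)
  7  1011→1 (1)
  8  0111→0 (1)
  9  1111→1 (0)
 10  1110→1 (0)
 11  1100→1 (0)
 12  1000→1 (1)

0100110101111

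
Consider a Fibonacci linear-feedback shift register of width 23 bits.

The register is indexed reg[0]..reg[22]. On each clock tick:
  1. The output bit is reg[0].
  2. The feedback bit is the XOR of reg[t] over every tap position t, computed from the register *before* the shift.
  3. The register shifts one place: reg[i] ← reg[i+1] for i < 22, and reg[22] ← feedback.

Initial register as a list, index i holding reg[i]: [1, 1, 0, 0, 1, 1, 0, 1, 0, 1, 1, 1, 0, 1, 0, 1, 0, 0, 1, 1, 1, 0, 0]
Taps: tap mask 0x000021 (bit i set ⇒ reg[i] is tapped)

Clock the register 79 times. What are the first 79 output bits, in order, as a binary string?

1100110101110101001110001100011110100100010000000110011001011000100110010101101

step | reg (before) | out | fb
   0 | 11001101011101010011100 | 1 | 0
   1 | 10011010111010100111000 | 1 | 1
   2 | 00110101110101001110001 | 0 | 1
   3 | 01101011101010011100011 | 0 | 0
   4 | 11010111010100111000110 | 1 | 0
   5 | 10101110101001110001100 | 1 | 0
   6 | 01011101010011100011000 | 0 | 1
   7 | 10111010100111000110001 | 1 | 1
   8 | 01110101001110001100011 | 0 | 1
   9 | 11101010011100011000111 | 1 | 1
  10 | 11010100111000110001111 | 1 | 0
  11 | 10101001110001100011110 | 1 | 1
  12 | 01010011100011000111101 | 0 | 0
  13 | 10100111000110001111010 | 1 | 0
  14 | 01001110001100011110100 | 0 | 1
  15 | 10011100011000111101001 | 1 | 0
  16 | 00111000110001111010010 | 0 | 0
  17 | 01110001100011110100100 | 0 | 0
  18 | 11100011000111101001000 | 1 | 1
  19 | 11000110001111010010001 | 1 | 0
  20 | 10001100011110100100010 | 1 | 0
  21 | 00011000111101001000100 | 0 | 0
  22 | 00110001111010010001000 | 0 | 0
  23 | 01100011110100100010000 | 0 | 0
  24 | 11000111101001000100000 | 1 | 0
  25 | 10001111010010001000000 | 1 | 0
  26 | 00011110100100010000000 | 0 | 1
  27 | 00111101001000100000001 | 0 | 1
  28 | 01111010010001000000011 | 0 | 0
  29 | 11110100100010000000110 | 1 | 0
  30 | 11101001000100000001100 | 1 | 1
  31 | 11010010001000000011001 | 1 | 1
  32 | 10100100010000000110011 | 1 | 0
  33 | 01001000100000001100110 | 0 | 0
  34 | 10010001000000011001100 | 1 | 1
  35 | 00100010000000110011001 | 0 | 0
  36 | 01000100000001100110010 | 0 | 1
  37 | 10001000000011001100101 | 1 | 1
  38 | 00010000000110011001011 | 0 | 0
  39 | 00100000001100110010110 | 0 | 0
  40 | 01000000011001100101100 | 0 | 0
  41 | 10000000110011001011000 | 1 | 1
  42 | 00000001100110010110001 | 0 | 0
  43 | 00000011001100101100010 | 0 | 0
  44 | 00000110011001011000100 | 0 | 1
  45 | 00001100110010110001001 | 0 | 1
  46 | 00011001100101100010011 | 0 | 0
  47 | 00110011001011000100110 | 0 | 0
  48 | 01100110010110001001100 | 0 | 1
  49 | 11001100101100010011001 | 1 | 0
  50 | 10011001011000100110010 | 1 | 1
  51 | 00110010110001001100101 | 0 | 0
  52 | 01100101100010011001010 | 0 | 1
  53 | 11001011000100110010101 | 1 | 1
  54 | 10010110001001100101011 | 1 | 0
  55 | 00101100010011001010110 | 0 | 1
  56 | 01011000100110010101101 | 0 | 0
  57 | 10110001001100101011010 | 1 | 1
  58 | 01100010011001010110101 | 0 | 0
  59 | 11000100110010101101010 | 1 | 0
  60 | 10001001100101011010100 | 1 | 1
  61 | 00010011001010110101001 | 0 | 0
  62 | 00100110010101101010010 | 0 | 1
  63 | 01001100101011010100101 | 0 | 1
  64 | 10011001010110101001011 | 1 | 1
  65 | 00110010101101010010111 | 0 | 0
  66 | 01100101011010100101110 | 0 | 1
  67 | 11001010110101001011101 | 1 | 1
  68 | 10010101101010010111011 | 1 | 0
  69 | 00101011010100101110110 | 0 | 0
  70 | 01010110101001011101100 | 0 | 1
  71 | 10101101010010111011001 | 1 | 0
  72 | 01011010100101110110010 | 0 | 0
  73 | 10110101001011101100100 | 1 | 0
  74 | 01101010010111011001000 | 0 | 0
  75 | 11010100101110110010000 | 1 | 0
  76 | 10101001011101100100000 | 1 | 1
  77 | 01010010111011001000001 | 0 | 0
  78 | 10100101110110010000010 | 1 | 0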